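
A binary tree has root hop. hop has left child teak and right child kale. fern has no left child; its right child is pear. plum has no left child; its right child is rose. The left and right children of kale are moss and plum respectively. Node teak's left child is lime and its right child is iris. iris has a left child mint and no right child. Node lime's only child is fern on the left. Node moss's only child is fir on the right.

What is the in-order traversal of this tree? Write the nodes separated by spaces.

fern pear lime teak mint iris hop moss fir kale plum rose

In-order visits the left subtree, then the node, then the right subtree.
At hop: go left to teak.
  At teak: go left to lime.
    At lime: go left to fern.
      At fern: no left child.
      Visit fern.
      At fern: go right to pear.
        pear is a leaf — visit pear.
    Visit lime.
    At lime: no right child.
  Visit teak.
  At teak: go right to iris.
    At iris: go left to mint.
      mint is a leaf — visit mint.
    Visit iris.
    At iris: no right child.
Visit hop.
At hop: go right to kale.
  At kale: go left to moss.
    At moss: no left child.
    Visit moss.
    At moss: go right to fir.
      fir is a leaf — visit fir.
  Visit kale.
  At kale: go right to plum.
    At plum: no left child.
    Visit plum.
    At plum: go right to rose.
      rose is a leaf — visit rose.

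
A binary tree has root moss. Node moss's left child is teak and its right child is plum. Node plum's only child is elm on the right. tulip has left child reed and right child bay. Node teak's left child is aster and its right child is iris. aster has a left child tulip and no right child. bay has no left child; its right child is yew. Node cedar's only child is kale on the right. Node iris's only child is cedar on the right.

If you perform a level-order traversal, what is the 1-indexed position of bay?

10

Level-order visits nodes level by level from the root, left to right within each level.
Level 0: moss
Level 1: teak, plum
Level 2: aster, iris, elm
Level 3: tulip, cedar
Level 4: reed, bay, kale
Level 5: yew
Full level-order sequence: moss, teak, plum, aster, iris, elm, tulip, cedar, reed, bay, kale, yew.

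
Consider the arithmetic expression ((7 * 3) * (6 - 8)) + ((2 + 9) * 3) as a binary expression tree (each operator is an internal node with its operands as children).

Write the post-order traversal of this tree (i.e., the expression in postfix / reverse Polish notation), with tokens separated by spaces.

7 3 * 6 8 - * 2 9 + 3 * +

Post-order on an expression tree gives postfix notation: for each operator, emit left operand, right operand, then the operator.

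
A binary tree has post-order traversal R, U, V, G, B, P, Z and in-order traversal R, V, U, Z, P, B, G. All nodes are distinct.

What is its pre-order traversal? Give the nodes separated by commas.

The last element of post-order is the root; it splits in-order into left and right subtrees.
Root Z: left subtree has 3 nodes {R, V, U}, right has 3 {P, B, G}.
  Root V: left subtree has 1 node {R}, right has 1 {U}.
  Root P: left subtree has 0 nodes { }, right has 2 {B, G}.
    Root B: left subtree has 0 nodes { }, right has 1 {G}.

Z, V, R, U, P, B, G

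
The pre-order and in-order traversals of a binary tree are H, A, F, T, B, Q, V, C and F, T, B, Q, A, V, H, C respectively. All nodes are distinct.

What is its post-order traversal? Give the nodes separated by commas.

The first element of pre-order is the root; it splits in-order into left and right subtrees.
Root H: left subtree has 6 nodes {F, T, B, Q, A, V}, right has 1 {C}.
  Root A: left subtree has 4 nodes {F, T, B, Q}, right has 1 {V}.
    Root F: left subtree has 0 nodes { }, right has 3 {T, B, Q}.
      Root T: left subtree has 0 nodes { }, right has 2 {B, Q}.
        Root B: left subtree has 0 nodes { }, right has 1 {Q}.

Q, B, T, F, V, A, C, H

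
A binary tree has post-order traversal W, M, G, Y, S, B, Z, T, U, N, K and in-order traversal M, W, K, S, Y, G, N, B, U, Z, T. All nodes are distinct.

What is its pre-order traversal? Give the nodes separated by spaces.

The last element of post-order is the root; it splits in-order into left and right subtrees.
Root K: left subtree has 2 nodes {M, W}, right has 8 {S, Y, G, N, B, U, Z, T}.
  Root M: left subtree has 0 nodes { }, right has 1 {W}.
  Root N: left subtree has 3 nodes {S, Y, G}, right has 4 {B, U, Z, T}.
    Root S: left subtree has 0 nodes { }, right has 2 {Y, G}.
      Root Y: left subtree has 0 nodes { }, right has 1 {G}.
    Root U: left subtree has 1 node {B}, right has 2 {Z, T}.
      Root T: left subtree has 1 node {Z}, right has 0 { }.

K M W N S Y G U B T Z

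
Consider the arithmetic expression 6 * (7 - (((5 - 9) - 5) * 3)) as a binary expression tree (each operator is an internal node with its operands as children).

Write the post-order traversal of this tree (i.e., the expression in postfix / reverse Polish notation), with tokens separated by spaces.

Post-order on an expression tree gives postfix notation: for each operator, emit left operand, right operand, then the operator.

6 7 5 9 - 5 - 3 * - *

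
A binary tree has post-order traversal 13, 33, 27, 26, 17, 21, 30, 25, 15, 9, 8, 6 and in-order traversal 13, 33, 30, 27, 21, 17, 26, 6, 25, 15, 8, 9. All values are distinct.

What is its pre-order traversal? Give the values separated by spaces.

6 30 33 13 21 27 17 26 8 15 25 9

The last element of post-order is the root; it splits in-order into left and right subtrees.
Root 6: left subtree has 7 nodes {13, 33, 30, 27, 21, 17, 26}, right has 4 {25, 15, 8, 9}.
  Root 30: left subtree has 2 nodes {13, 33}, right has 4 {27, 21, 17, 26}.
    Root 33: left subtree has 1 node {13}, right has 0 { }.
    Root 21: left subtree has 1 node {27}, right has 2 {17, 26}.
      Root 17: left subtree has 0 nodes { }, right has 1 {26}.
  Root 8: left subtree has 2 nodes {25, 15}, right has 1 {9}.
    Root 15: left subtree has 1 node {25}, right has 0 { }.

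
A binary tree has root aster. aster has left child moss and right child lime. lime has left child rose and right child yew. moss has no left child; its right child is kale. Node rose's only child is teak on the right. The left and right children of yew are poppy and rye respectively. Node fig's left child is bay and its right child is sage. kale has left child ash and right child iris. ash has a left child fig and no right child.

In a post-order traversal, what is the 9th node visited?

Post-order visits the left subtree, then the right subtree, then the node.
At aster: go left to moss.
  At moss: no left child.
  At moss: go right to kale.
    At kale: go left to ash.
      At ash: go left to fig.
        At fig: go left to bay.
          bay is a leaf — visit bay.
        At fig: go right to sage.
          sage is a leaf — visit sage.
        Visit fig.
      At ash: no right child.
      Visit ash.
    At kale: go right to iris.
      iris is a leaf — visit iris.
    Visit kale.
  Visit moss.
At aster: go right to lime.
  At lime: go left to rose.
    At rose: no left child.
    At rose: go right to teak.
      teak is a leaf — visit teak.
    Visit rose.
  At lime: go right to yew.
    At yew: go left to poppy.
      poppy is a leaf — visit poppy.
    At yew: go right to rye.
      rye is a leaf — visit rye.
    Visit yew.
  Visit lime.
Visit aster.
Full post-order sequence: bay, sage, fig, ash, iris, kale, moss, teak, rose, poppy, rye, yew, lime, aster.

rose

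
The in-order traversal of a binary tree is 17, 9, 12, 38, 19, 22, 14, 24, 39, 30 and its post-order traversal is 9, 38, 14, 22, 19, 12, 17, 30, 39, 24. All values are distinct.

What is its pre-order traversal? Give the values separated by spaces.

24 17 12 9 19 38 22 14 39 30

The last element of post-order is the root; it splits in-order into left and right subtrees.
Root 24: left subtree has 7 nodes {17, 9, 12, 38, 19, 22, 14}, right has 2 {39, 30}.
  Root 17: left subtree has 0 nodes { }, right has 6 {9, 12, 38, 19, 22, 14}.
    Root 12: left subtree has 1 node {9}, right has 4 {38, 19, 22, 14}.
      Root 19: left subtree has 1 node {38}, right has 2 {22, 14}.
        Root 22: left subtree has 0 nodes { }, right has 1 {14}.
  Root 39: left subtree has 0 nodes { }, right has 1 {30}.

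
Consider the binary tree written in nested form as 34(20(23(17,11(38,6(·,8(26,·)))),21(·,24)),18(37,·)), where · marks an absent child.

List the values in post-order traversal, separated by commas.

Post-order visits the left subtree, then the right subtree, then the node.
At 34: go left to 20.
  At 20: go left to 23.
    At 23: go left to 17.
      17 is a leaf — visit 17.
    At 23: go right to 11.
      At 11: go left to 38.
        38 is a leaf — visit 38.
      At 11: go right to 6.
        At 6: no left child.
        At 6: go right to 8.
          At 8: go left to 26.
            26 is a leaf — visit 26.
          At 8: no right child.
          Visit 8.
        Visit 6.
      Visit 11.
    Visit 23.
  At 20: go right to 21.
    At 21: no left child.
    At 21: go right to 24.
      24 is a leaf — visit 24.
    Visit 21.
  Visit 20.
At 34: go right to 18.
  At 18: go left to 37.
    37 is a leaf — visit 37.
  At 18: no right child.
  Visit 18.
Visit 34.

17, 38, 26, 8, 6, 11, 23, 24, 21, 20, 37, 18, 34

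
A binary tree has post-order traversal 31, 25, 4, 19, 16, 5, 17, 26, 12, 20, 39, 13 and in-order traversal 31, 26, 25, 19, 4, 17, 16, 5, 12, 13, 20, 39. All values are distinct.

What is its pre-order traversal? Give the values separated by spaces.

The last element of post-order is the root; it splits in-order into left and right subtrees.
Root 13: left subtree has 9 nodes {31, 26, 25, 19, 4, 17, 16, 5, 12}, right has 2 {20, 39}.
  Root 12: left subtree has 8 nodes {31, 26, 25, 19, 4, 17, 16, 5}, right has 0 { }.
    Root 26: left subtree has 1 node {31}, right has 6 {25, 19, 4, 17, 16, 5}.
      Root 17: left subtree has 3 nodes {25, 19, 4}, right has 2 {16, 5}.
        Root 19: left subtree has 1 node {25}, right has 1 {4}.
        Root 5: left subtree has 1 node {16}, right has 0 { }.
  Root 39: left subtree has 1 node {20}, right has 0 { }.

13 12 26 31 17 19 25 4 5 16 39 20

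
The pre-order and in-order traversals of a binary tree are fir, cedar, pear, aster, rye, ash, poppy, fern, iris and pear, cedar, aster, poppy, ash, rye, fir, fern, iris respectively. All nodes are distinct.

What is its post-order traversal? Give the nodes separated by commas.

pear, poppy, ash, rye, aster, cedar, iris, fern, fir

The first element of pre-order is the root; it splits in-order into left and right subtrees.
Root fir: left subtree has 6 nodes {pear, cedar, aster, poppy, ash, rye}, right has 2 {fern, iris}.
  Root cedar: left subtree has 1 node {pear}, right has 4 {aster, poppy, ash, rye}.
    Root aster: left subtree has 0 nodes { }, right has 3 {poppy, ash, rye}.
      Root rye: left subtree has 2 nodes {poppy, ash}, right has 0 { }.
        Root ash: left subtree has 1 node {poppy}, right has 0 { }.
  Root fern: left subtree has 0 nodes { }, right has 1 {iris}.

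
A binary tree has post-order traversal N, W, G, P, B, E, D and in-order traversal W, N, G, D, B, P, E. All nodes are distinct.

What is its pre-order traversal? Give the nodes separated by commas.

The last element of post-order is the root; it splits in-order into left and right subtrees.
Root D: left subtree has 3 nodes {W, N, G}, right has 3 {B, P, E}.
  Root G: left subtree has 2 nodes {W, N}, right has 0 { }.
    Root W: left subtree has 0 nodes { }, right has 1 {N}.
  Root E: left subtree has 2 nodes {B, P}, right has 0 { }.
    Root B: left subtree has 0 nodes { }, right has 1 {P}.

D, G, W, N, E, B, P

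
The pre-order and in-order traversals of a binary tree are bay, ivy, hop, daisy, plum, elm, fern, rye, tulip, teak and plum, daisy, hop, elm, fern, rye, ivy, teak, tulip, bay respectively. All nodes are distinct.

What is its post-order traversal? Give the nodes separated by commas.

The first element of pre-order is the root; it splits in-order into left and right subtrees.
Root bay: left subtree has 9 nodes {plum, daisy, hop, elm, fern, rye, ivy, teak, tulip}, right has 0 { }.
  Root ivy: left subtree has 6 nodes {plum, daisy, hop, elm, fern, rye}, right has 2 {teak, tulip}.
    Root hop: left subtree has 2 nodes {plum, daisy}, right has 3 {elm, fern, rye}.
      Root daisy: left subtree has 1 node {plum}, right has 0 { }.
      Root elm: left subtree has 0 nodes { }, right has 2 {fern, rye}.
        Root fern: left subtree has 0 nodes { }, right has 1 {rye}.
    Root tulip: left subtree has 1 node {teak}, right has 0 { }.

plum, daisy, rye, fern, elm, hop, teak, tulip, ivy, bay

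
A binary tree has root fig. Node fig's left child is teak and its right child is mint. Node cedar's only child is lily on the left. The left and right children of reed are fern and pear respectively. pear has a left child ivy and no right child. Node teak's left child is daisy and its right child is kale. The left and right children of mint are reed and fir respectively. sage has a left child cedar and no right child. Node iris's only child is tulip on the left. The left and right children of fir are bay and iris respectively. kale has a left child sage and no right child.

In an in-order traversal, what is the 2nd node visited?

In-order visits the left subtree, then the node, then the right subtree.
At fig: go left to teak.
  At teak: go left to daisy.
    daisy is a leaf — visit daisy.
  Visit teak.
  At teak: go right to kale.
    At kale: go left to sage.
      At sage: go left to cedar.
        At cedar: go left to lily.
          lily is a leaf — visit lily.
        Visit cedar.
        At cedar: no right child.
      Visit sage.
      At sage: no right child.
    Visit kale.
    At kale: no right child.
Visit fig.
At fig: go right to mint.
  At mint: go left to reed.
    At reed: go left to fern.
      fern is a leaf — visit fern.
    Visit reed.
    At reed: go right to pear.
      At pear: go left to ivy.
        ivy is a leaf — visit ivy.
      Visit pear.
      At pear: no right child.
  Visit mint.
  At mint: go right to fir.
    At fir: go left to bay.
      bay is a leaf — visit bay.
    Visit fir.
    At fir: go right to iris.
      At iris: go left to tulip.
        tulip is a leaf — visit tulip.
      Visit iris.
      At iris: no right child.
Full in-order sequence: daisy, teak, lily, cedar, sage, kale, fig, fern, reed, ivy, pear, mint, bay, fir, tulip, iris.

teak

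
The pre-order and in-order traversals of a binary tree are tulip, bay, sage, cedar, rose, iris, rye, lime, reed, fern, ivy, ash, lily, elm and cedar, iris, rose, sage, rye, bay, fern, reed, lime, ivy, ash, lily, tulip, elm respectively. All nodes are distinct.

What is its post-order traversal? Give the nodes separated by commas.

iris, rose, cedar, rye, sage, fern, reed, lily, ash, ivy, lime, bay, elm, tulip

The first element of pre-order is the root; it splits in-order into left and right subtrees.
Root tulip: left subtree has 12 nodes {cedar, iris, rose, sage, rye, bay, fern, reed, lime, ivy, ash, lily}, right has 1 {elm}.
  Root bay: left subtree has 5 nodes {cedar, iris, rose, sage, rye}, right has 6 {fern, reed, lime, ivy, ash, lily}.
    Root sage: left subtree has 3 nodes {cedar, iris, rose}, right has 1 {rye}.
      Root cedar: left subtree has 0 nodes { }, right has 2 {iris, rose}.
        Root rose: left subtree has 1 node {iris}, right has 0 { }.
    Root lime: left subtree has 2 nodes {fern, reed}, right has 3 {ivy, ash, lily}.
      Root reed: left subtree has 1 node {fern}, right has 0 { }.
      Root ivy: left subtree has 0 nodes { }, right has 2 {ash, lily}.
        Root ash: left subtree has 0 nodes { }, right has 1 {lily}.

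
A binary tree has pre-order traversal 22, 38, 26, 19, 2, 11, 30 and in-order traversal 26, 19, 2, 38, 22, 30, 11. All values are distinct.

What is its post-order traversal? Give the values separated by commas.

The first element of pre-order is the root; it splits in-order into left and right subtrees.
Root 22: left subtree has 4 nodes {26, 19, 2, 38}, right has 2 {30, 11}.
  Root 38: left subtree has 3 nodes {26, 19, 2}, right has 0 { }.
    Root 26: left subtree has 0 nodes { }, right has 2 {19, 2}.
      Root 19: left subtree has 0 nodes { }, right has 1 {2}.
  Root 11: left subtree has 1 node {30}, right has 0 { }.

2, 19, 26, 38, 30, 11, 22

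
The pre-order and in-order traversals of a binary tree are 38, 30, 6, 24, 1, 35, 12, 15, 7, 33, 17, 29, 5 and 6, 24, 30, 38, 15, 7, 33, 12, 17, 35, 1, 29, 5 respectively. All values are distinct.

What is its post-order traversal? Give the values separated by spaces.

24 6 30 33 7 15 17 12 35 5 29 1 38

The first element of pre-order is the root; it splits in-order into left and right subtrees.
Root 38: left subtree has 3 nodes {6, 24, 30}, right has 9 {15, 7, 33, 12, 17, 35, 1, 29, 5}.
  Root 30: left subtree has 2 nodes {6, 24}, right has 0 { }.
    Root 6: left subtree has 0 nodes { }, right has 1 {24}.
  Root 1: left subtree has 6 nodes {15, 7, 33, 12, 17, 35}, right has 2 {29, 5}.
    Root 35: left subtree has 5 nodes {15, 7, 33, 12, 17}, right has 0 { }.
      Root 12: left subtree has 3 nodes {15, 7, 33}, right has 1 {17}.
        Root 15: left subtree has 0 nodes { }, right has 2 {7, 33}.
          Root 7: left subtree has 0 nodes { }, right has 1 {33}.
    Root 29: left subtree has 0 nodes { }, right has 1 {5}.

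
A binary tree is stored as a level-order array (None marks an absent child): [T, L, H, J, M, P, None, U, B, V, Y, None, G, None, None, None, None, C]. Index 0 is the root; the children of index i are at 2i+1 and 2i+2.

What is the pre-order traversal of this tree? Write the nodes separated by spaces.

T L J U B C M V Y H P G

Pre-order visits the node, then its left subtree, then its right subtree.
Visit T.
At T: go left to L.
  Visit L.
  At L: go left to J.
    Visit J.
    At J: go left to U.
      U is a leaf — visit U.
    At J: go right to B.
      Visit B.
      At B: go left to C.
        C is a leaf — visit C.
      At B: no right child.
  At L: go right to M.
    Visit M.
    At M: go left to V.
      V is a leaf — visit V.
    At M: go right to Y.
      Y is a leaf — visit Y.
At T: go right to H.
  Visit H.
  At H: go left to P.
    Visit P.
    At P: no left child.
    At P: go right to G.
      G is a leaf — visit G.
  At H: no right child.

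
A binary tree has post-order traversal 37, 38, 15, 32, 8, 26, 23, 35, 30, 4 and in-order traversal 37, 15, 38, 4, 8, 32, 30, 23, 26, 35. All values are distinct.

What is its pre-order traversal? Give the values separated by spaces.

4 15 37 38 30 8 32 35 23 26

The last element of post-order is the root; it splits in-order into left and right subtrees.
Root 4: left subtree has 3 nodes {37, 15, 38}, right has 6 {8, 32, 30, 23, 26, 35}.
  Root 15: left subtree has 1 node {37}, right has 1 {38}.
  Root 30: left subtree has 2 nodes {8, 32}, right has 3 {23, 26, 35}.
    Root 8: left subtree has 0 nodes { }, right has 1 {32}.
    Root 35: left subtree has 2 nodes {23, 26}, right has 0 { }.
      Root 23: left subtree has 0 nodes { }, right has 1 {26}.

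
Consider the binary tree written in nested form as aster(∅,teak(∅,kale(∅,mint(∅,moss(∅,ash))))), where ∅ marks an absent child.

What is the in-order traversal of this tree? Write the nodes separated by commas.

In-order visits the left subtree, then the node, then the right subtree.
At aster: no left child.
Visit aster.
At aster: go right to teak.
  At teak: no left child.
  Visit teak.
  At teak: go right to kale.
    At kale: no left child.
    Visit kale.
    At kale: go right to mint.
      At mint: no left child.
      Visit mint.
      At mint: go right to moss.
        At moss: no left child.
        Visit moss.
        At moss: go right to ash.
          ash is a leaf — visit ash.

aster, teak, kale, mint, moss, ash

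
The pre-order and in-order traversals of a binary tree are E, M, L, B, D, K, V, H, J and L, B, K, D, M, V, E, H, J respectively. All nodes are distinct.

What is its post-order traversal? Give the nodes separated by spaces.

K D B L V M J H E

The first element of pre-order is the root; it splits in-order into left and right subtrees.
Root E: left subtree has 6 nodes {L, B, K, D, M, V}, right has 2 {H, J}.
  Root M: left subtree has 4 nodes {L, B, K, D}, right has 1 {V}.
    Root L: left subtree has 0 nodes { }, right has 3 {B, K, D}.
      Root B: left subtree has 0 nodes { }, right has 2 {K, D}.
        Root D: left subtree has 1 node {K}, right has 0 { }.
  Root H: left subtree has 0 nodes { }, right has 1 {J}.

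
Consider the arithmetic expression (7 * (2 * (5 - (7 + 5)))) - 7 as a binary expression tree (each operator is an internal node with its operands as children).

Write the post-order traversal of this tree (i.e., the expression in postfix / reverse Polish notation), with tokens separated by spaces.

Post-order on an expression tree gives postfix notation: for each operator, emit left operand, right operand, then the operator.

7 2 5 7 5 + - * * 7 -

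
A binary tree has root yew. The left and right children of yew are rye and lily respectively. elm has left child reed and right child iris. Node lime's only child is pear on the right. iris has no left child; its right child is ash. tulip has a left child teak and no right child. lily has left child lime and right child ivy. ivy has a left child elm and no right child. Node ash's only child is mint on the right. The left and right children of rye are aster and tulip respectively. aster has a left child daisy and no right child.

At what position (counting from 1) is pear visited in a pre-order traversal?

Pre-order visits the node, then its left subtree, then its right subtree.
Visit yew.
At yew: go left to rye.
  Visit rye.
  At rye: go left to aster.
    Visit aster.
    At aster: go left to daisy.
      daisy is a leaf — visit daisy.
    At aster: no right child.
  At rye: go right to tulip.
    Visit tulip.
    At tulip: go left to teak.
      teak is a leaf — visit teak.
    At tulip: no right child.
At yew: go right to lily.
  Visit lily.
  At lily: go left to lime.
    Visit lime.
    At lime: no left child.
    At lime: go right to pear.
      pear is a leaf — visit pear.
  At lily: go right to ivy.
    Visit ivy.
    At ivy: go left to elm.
      Visit elm.
      At elm: go left to reed.
        reed is a leaf — visit reed.
      At elm: go right to iris.
        Visit iris.
        At iris: no left child.
        At iris: go right to ash.
          Visit ash.
          At ash: no left child.
          At ash: go right to mint.
            mint is a leaf — visit mint.
    At ivy: no right child.
Full pre-order sequence: yew, rye, aster, daisy, tulip, teak, lily, lime, pear, ivy, elm, reed, iris, ash, mint.

9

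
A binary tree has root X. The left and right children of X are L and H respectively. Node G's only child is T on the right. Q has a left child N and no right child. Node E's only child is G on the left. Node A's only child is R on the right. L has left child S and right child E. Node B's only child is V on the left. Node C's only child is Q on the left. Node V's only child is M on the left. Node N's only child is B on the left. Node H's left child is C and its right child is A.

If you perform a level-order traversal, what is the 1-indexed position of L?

2

Level-order visits nodes level by level from the root, left to right within each level.
Level 0: X
Level 1: L, H
Level 2: S, E, C, A
Level 3: G, Q, R
Level 4: T, N
Level 5: B
Level 6: V
Level 7: M
Full level-order sequence: X, L, H, S, E, C, A, G, Q, R, T, N, B, V, M.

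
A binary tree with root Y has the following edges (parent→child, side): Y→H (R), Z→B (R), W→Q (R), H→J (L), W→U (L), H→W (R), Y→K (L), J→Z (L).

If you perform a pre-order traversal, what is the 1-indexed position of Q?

Pre-order visits the node, then its left subtree, then its right subtree.
Visit Y.
At Y: go left to K.
  K is a leaf — visit K.
At Y: go right to H.
  Visit H.
  At H: go left to J.
    Visit J.
    At J: go left to Z.
      Visit Z.
      At Z: no left child.
      At Z: go right to B.
        B is a leaf — visit B.
    At J: no right child.
  At H: go right to W.
    Visit W.
    At W: go left to U.
      U is a leaf — visit U.
    At W: go right to Q.
      Q is a leaf — visit Q.
Full pre-order sequence: Y, K, H, J, Z, B, W, U, Q.

9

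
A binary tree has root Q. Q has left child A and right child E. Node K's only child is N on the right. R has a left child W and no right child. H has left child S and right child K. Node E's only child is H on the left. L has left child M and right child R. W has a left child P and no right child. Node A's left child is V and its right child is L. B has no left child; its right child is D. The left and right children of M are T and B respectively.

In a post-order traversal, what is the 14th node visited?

Post-order visits the left subtree, then the right subtree, then the node.
At Q: go left to A.
  At A: go left to V.
    V is a leaf — visit V.
  At A: go right to L.
    At L: go left to M.
      At M: go left to T.
        T is a leaf — visit T.
      At M: go right to B.
        At B: no left child.
        At B: go right to D.
          D is a leaf — visit D.
        Visit B.
      Visit M.
    At L: go right to R.
      At R: go left to W.
        At W: go left to P.
          P is a leaf — visit P.
        At W: no right child.
        Visit W.
      At R: no right child.
      Visit R.
    Visit L.
  Visit A.
At Q: go right to E.
  At E: go left to H.
    At H: go left to S.
      S is a leaf — visit S.
    At H: go right to K.
      At K: no left child.
      At K: go right to N.
        N is a leaf — visit N.
      Visit K.
    Visit H.
  At E: no right child.
  Visit E.
Visit Q.
Full post-order sequence: V, T, D, B, M, P, W, R, L, A, S, N, K, H, E, Q.

H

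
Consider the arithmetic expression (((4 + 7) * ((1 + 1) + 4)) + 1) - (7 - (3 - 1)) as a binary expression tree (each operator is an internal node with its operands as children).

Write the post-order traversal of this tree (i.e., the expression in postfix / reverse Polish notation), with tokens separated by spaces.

Post-order on an expression tree gives postfix notation: for each operator, emit left operand, right operand, then the operator.

4 7 + 1 1 + 4 + * 1 + 7 3 1 - - -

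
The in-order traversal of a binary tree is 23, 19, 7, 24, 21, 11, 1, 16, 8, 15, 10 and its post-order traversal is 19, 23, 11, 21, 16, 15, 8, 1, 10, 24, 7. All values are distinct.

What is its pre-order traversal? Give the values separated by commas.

7, 23, 19, 24, 10, 1, 21, 11, 8, 16, 15

The last element of post-order is the root; it splits in-order into left and right subtrees.
Root 7: left subtree has 2 nodes {23, 19}, right has 8 {24, 21, 11, 1, 16, 8, 15, 10}.
  Root 23: left subtree has 0 nodes { }, right has 1 {19}.
  Root 24: left subtree has 0 nodes { }, right has 7 {21, 11, 1, 16, 8, 15, 10}.
    Root 10: left subtree has 6 nodes {21, 11, 1, 16, 8, 15}, right has 0 { }.
      Root 1: left subtree has 2 nodes {21, 11}, right has 3 {16, 8, 15}.
        Root 21: left subtree has 0 nodes { }, right has 1 {11}.
        Root 8: left subtree has 1 node {16}, right has 1 {15}.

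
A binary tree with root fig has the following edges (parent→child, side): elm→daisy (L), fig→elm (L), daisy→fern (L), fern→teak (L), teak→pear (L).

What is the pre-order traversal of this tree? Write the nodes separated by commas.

fig, elm, daisy, fern, teak, pear

Pre-order visits the node, then its left subtree, then its right subtree.
Visit fig.
At fig: go left to elm.
  Visit elm.
  At elm: go left to daisy.
    Visit daisy.
    At daisy: go left to fern.
      Visit fern.
      At fern: go left to teak.
        Visit teak.
        At teak: go left to pear.
          pear is a leaf — visit pear.
        At teak: no right child.
      At fern: no right child.
    At daisy: no right child.
  At elm: no right child.
At fig: no right child.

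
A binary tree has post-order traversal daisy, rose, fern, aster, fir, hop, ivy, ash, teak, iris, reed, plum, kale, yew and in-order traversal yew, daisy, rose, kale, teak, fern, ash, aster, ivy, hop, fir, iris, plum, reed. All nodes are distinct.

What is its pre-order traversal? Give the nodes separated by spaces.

yew kale rose daisy plum iris teak ash fern ivy aster hop fir reed

The last element of post-order is the root; it splits in-order into left and right subtrees.
Root yew: left subtree has 0 nodes { }, right has 13 {daisy, rose, kale, teak, fern, ash, aster, ivy, hop, fir, iris, plum, reed}.
  Root kale: left subtree has 2 nodes {daisy, rose}, right has 10 {teak, fern, ash, aster, ivy, hop, fir, iris, plum, reed}.
    Root rose: left subtree has 1 node {daisy}, right has 0 { }.
    Root plum: left subtree has 8 nodes {teak, fern, ash, aster, ivy, hop, fir, iris}, right has 1 {reed}.
      Root iris: left subtree has 7 nodes {teak, fern, ash, aster, ivy, hop, fir}, right has 0 { }.
        Root teak: left subtree has 0 nodes { }, right has 6 {fern, ash, aster, ivy, hop, fir}.
          Root ash: left subtree has 1 node {fern}, right has 4 {aster, ivy, hop, fir}.
            Root ivy: left subtree has 1 node {aster}, right has 2 {hop, fir}.
              Root hop: left subtree has 0 nodes { }, right has 1 {fir}.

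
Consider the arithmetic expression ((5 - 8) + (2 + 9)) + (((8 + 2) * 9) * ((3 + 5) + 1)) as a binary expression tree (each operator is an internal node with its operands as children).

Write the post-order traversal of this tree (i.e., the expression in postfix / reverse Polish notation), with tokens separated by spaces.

Post-order on an expression tree gives postfix notation: for each operator, emit left operand, right operand, then the operator.

5 8 - 2 9 + + 8 2 + 9 * 3 5 + 1 + * +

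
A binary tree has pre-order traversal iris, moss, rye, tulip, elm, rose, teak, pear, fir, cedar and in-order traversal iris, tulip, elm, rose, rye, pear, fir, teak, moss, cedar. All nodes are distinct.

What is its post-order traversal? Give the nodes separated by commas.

The first element of pre-order is the root; it splits in-order into left and right subtrees.
Root iris: left subtree has 0 nodes { }, right has 9 {tulip, elm, rose, rye, pear, fir, teak, moss, cedar}.
  Root moss: left subtree has 7 nodes {tulip, elm, rose, rye, pear, fir, teak}, right has 1 {cedar}.
    Root rye: left subtree has 3 nodes {tulip, elm, rose}, right has 3 {pear, fir, teak}.
      Root tulip: left subtree has 0 nodes { }, right has 2 {elm, rose}.
        Root elm: left subtree has 0 nodes { }, right has 1 {rose}.
      Root teak: left subtree has 2 nodes {pear, fir}, right has 0 { }.
        Root pear: left subtree has 0 nodes { }, right has 1 {fir}.

rose, elm, tulip, fir, pear, teak, rye, cedar, moss, iris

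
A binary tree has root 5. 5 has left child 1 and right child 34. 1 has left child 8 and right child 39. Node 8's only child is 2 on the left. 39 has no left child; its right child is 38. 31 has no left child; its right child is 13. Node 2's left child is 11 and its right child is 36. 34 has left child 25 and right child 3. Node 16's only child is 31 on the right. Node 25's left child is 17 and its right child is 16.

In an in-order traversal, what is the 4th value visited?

In-order visits the left subtree, then the node, then the right subtree.
At 5: go left to 1.
  At 1: go left to 8.
    At 8: go left to 2.
      At 2: go left to 11.
        11 is a leaf — visit 11.
      Visit 2.
      At 2: go right to 36.
        36 is a leaf — visit 36.
    Visit 8.
    At 8: no right child.
  Visit 1.
  At 1: go right to 39.
    At 39: no left child.
    Visit 39.
    At 39: go right to 38.
      38 is a leaf — visit 38.
Visit 5.
At 5: go right to 34.
  At 34: go left to 25.
    At 25: go left to 17.
      17 is a leaf — visit 17.
    Visit 25.
    At 25: go right to 16.
      At 16: no left child.
      Visit 16.
      At 16: go right to 31.
        At 31: no left child.
        Visit 31.
        At 31: go right to 13.
          13 is a leaf — visit 13.
  Visit 34.
  At 34: go right to 3.
    3 is a leaf — visit 3.
Full in-order sequence: 11, 2, 36, 8, 1, 39, 38, 5, 17, 25, 16, 31, 13, 34, 3.

8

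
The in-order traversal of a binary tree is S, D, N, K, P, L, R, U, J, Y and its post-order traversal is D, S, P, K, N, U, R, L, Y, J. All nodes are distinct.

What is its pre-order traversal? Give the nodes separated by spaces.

The last element of post-order is the root; it splits in-order into left and right subtrees.
Root J: left subtree has 8 nodes {S, D, N, K, P, L, R, U}, right has 1 {Y}.
  Root L: left subtree has 5 nodes {S, D, N, K, P}, right has 2 {R, U}.
    Root N: left subtree has 2 nodes {S, D}, right has 2 {K, P}.
      Root S: left subtree has 0 nodes { }, right has 1 {D}.
      Root K: left subtree has 0 nodes { }, right has 1 {P}.
    Root R: left subtree has 0 nodes { }, right has 1 {U}.

J L N S D K P R U Y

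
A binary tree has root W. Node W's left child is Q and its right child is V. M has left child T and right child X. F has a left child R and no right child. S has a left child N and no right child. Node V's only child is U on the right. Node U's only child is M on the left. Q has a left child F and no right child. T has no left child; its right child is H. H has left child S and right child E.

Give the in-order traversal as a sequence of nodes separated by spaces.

In-order visits the left subtree, then the node, then the right subtree.
At W: go left to Q.
  At Q: go left to F.
    At F: go left to R.
      R is a leaf — visit R.
    Visit F.
    At F: no right child.
  Visit Q.
  At Q: no right child.
Visit W.
At W: go right to V.
  At V: no left child.
  Visit V.
  At V: go right to U.
    At U: go left to M.
      At M: go left to T.
        At T: no left child.
        Visit T.
        At T: go right to H.
          At H: go left to S.
            At S: go left to N.
              N is a leaf — visit N.
            Visit S.
            At S: no right child.
          Visit H.
          At H: go right to E.
            E is a leaf — visit E.
      Visit M.
      At M: go right to X.
        X is a leaf — visit X.
    Visit U.
    At U: no right child.

R F Q W V T N S H E M X U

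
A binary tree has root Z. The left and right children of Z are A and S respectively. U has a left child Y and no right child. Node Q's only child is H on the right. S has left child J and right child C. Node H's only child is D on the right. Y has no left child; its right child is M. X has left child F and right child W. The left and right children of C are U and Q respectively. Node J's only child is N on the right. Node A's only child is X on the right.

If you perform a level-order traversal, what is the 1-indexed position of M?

Level-order visits nodes level by level from the root, left to right within each level.
Level 0: Z
Level 1: A, S
Level 2: X, J, C
Level 3: F, W, N, U, Q
Level 4: Y, H
Level 5: M, D
Full level-order sequence: Z, A, S, X, J, C, F, W, N, U, Q, Y, H, M, D.

14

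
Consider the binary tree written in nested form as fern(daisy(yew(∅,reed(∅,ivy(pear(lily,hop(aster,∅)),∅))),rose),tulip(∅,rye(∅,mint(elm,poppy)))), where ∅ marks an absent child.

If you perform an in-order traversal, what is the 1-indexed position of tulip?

In-order visits the left subtree, then the node, then the right subtree.
At fern: go left to daisy.
  At daisy: go left to yew.
    At yew: no left child.
    Visit yew.
    At yew: go right to reed.
      At reed: no left child.
      Visit reed.
      At reed: go right to ivy.
        At ivy: go left to pear.
          At pear: go left to lily.
            lily is a leaf — visit lily.
          Visit pear.
          At pear: go right to hop.
            At hop: go left to aster.
              aster is a leaf — visit aster.
            Visit hop.
            At hop: no right child.
        Visit ivy.
        At ivy: no right child.
  Visit daisy.
  At daisy: go right to rose.
    rose is a leaf — visit rose.
Visit fern.
At fern: go right to tulip.
  At tulip: no left child.
  Visit tulip.
  At tulip: go right to rye.
    At rye: no left child.
    Visit rye.
    At rye: go right to mint.
      At mint: go left to elm.
        elm is a leaf — visit elm.
      Visit mint.
      At mint: go right to poppy.
        poppy is a leaf — visit poppy.
Full in-order sequence: yew, reed, lily, pear, aster, hop, ivy, daisy, rose, fern, tulip, rye, elm, mint, poppy.

11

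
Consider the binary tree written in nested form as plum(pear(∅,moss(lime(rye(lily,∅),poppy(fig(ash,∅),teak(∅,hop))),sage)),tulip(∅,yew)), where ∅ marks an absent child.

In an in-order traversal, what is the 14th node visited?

In-order visits the left subtree, then the node, then the right subtree.
At plum: go left to pear.
  At pear: no left child.
  Visit pear.
  At pear: go right to moss.
    At moss: go left to lime.
      At lime: go left to rye.
        At rye: go left to lily.
          lily is a leaf — visit lily.
        Visit rye.
        At rye: no right child.
      Visit lime.
      At lime: go right to poppy.
        At poppy: go left to fig.
          At fig: go left to ash.
            ash is a leaf — visit ash.
          Visit fig.
          At fig: no right child.
        Visit poppy.
        At poppy: go right to teak.
          At teak: no left child.
          Visit teak.
          At teak: go right to hop.
            hop is a leaf — visit hop.
    Visit moss.
    At moss: go right to sage.
      sage is a leaf — visit sage.
Visit plum.
At plum: go right to tulip.
  At tulip: no left child.
  Visit tulip.
  At tulip: go right to yew.
    yew is a leaf — visit yew.
Full in-order sequence: pear, lily, rye, lime, ash, fig, poppy, teak, hop, moss, sage, plum, tulip, yew.

yew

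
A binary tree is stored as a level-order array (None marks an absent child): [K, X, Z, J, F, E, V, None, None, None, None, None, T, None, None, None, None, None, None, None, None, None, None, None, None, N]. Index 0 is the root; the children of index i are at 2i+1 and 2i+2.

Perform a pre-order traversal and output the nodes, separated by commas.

K, X, J, F, Z, E, T, N, V

Pre-order visits the node, then its left subtree, then its right subtree.
Visit K.
At K: go left to X.
  Visit X.
  At X: go left to J.
    J is a leaf — visit J.
  At X: go right to F.
    F is a leaf — visit F.
At K: go right to Z.
  Visit Z.
  At Z: go left to E.
    Visit E.
    At E: no left child.
    At E: go right to T.
      Visit T.
      At T: go left to N.
        N is a leaf — visit N.
      At T: no right child.
  At Z: go right to V.
    V is a leaf — visit V.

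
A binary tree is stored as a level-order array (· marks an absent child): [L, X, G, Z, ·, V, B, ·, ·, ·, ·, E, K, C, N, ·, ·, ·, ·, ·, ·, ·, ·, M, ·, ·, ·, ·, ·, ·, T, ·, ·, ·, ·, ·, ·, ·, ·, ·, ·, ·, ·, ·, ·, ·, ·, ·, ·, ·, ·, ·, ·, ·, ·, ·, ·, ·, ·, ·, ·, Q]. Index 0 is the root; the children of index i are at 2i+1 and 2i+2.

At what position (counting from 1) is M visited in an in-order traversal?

4

In-order visits the left subtree, then the node, then the right subtree.
At L: go left to X.
  At X: go left to Z.
    Z is a leaf — visit Z.
  Visit X.
  At X: no right child.
Visit L.
At L: go right to G.
  At G: go left to V.
    At V: go left to E.
      At E: go left to M.
        M is a leaf — visit M.
      Visit E.
      At E: no right child.
    Visit V.
    At V: go right to K.
      K is a leaf — visit K.
  Visit G.
  At G: go right to B.
    At B: go left to C.
      C is a leaf — visit C.
    Visit B.
    At B: go right to N.
      At N: no left child.
      Visit N.
      At N: go right to T.
        At T: go left to Q.
          Q is a leaf — visit Q.
        Visit T.
        At T: no right child.
Full in-order sequence: Z, X, L, M, E, V, K, G, C, B, N, Q, T.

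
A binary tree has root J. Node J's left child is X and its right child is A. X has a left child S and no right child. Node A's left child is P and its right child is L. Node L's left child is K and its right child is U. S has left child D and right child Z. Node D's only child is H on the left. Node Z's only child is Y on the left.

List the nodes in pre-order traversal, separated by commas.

J, X, S, D, H, Z, Y, A, P, L, K, U

Pre-order visits the node, then its left subtree, then its right subtree.
Visit J.
At J: go left to X.
  Visit X.
  At X: go left to S.
    Visit S.
    At S: go left to D.
      Visit D.
      At D: go left to H.
        H is a leaf — visit H.
      At D: no right child.
    At S: go right to Z.
      Visit Z.
      At Z: go left to Y.
        Y is a leaf — visit Y.
      At Z: no right child.
  At X: no right child.
At J: go right to A.
  Visit A.
  At A: go left to P.
    P is a leaf — visit P.
  At A: go right to L.
    Visit L.
    At L: go left to K.
      K is a leaf — visit K.
    At L: go right to U.
      U is a leaf — visit U.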